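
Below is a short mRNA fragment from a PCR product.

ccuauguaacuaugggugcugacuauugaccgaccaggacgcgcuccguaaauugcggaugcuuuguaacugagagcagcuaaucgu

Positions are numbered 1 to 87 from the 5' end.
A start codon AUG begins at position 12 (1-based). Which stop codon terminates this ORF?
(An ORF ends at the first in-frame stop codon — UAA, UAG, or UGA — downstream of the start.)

UGA

Codons from position 12: AUG (12–14), GGU (15–17), GCU (18–20), GAC (21–23), UAU (24–26), UGA (27–29).
The first in-frame stop codon is UGA.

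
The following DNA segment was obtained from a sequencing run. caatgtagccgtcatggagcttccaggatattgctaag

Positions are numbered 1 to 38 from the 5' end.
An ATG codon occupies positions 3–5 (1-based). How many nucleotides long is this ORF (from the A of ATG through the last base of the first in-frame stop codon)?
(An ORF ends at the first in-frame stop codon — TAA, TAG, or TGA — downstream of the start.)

6

Codons from position 3: ATG (3–5), TAG (6–8).
TAG is the first in-frame stop; ORF spans 3–8, 6 nucleotides.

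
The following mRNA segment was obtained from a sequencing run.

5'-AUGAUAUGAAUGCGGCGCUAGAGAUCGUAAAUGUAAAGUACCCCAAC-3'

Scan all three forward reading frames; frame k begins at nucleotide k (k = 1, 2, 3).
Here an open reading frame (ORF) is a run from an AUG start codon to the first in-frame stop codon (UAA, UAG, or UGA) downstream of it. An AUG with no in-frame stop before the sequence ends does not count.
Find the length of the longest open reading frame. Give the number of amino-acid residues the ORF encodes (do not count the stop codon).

Frame 1: AUG AUA UGA AUG CGG CGC UAG AGA UCG UAA AUG UAA AGU ACC CCA — AUG at 1, stop UGA at 7 → 9 nt; AUG at 10, stop UAG at 19 → 12 nt; AUG at 31, stop UAA at 34 → 6 nt.
Frame 2: UGA UAU GAA UGC GGC GCU AGA GAU CGU AAA UGU AAA GUA CCC CAA — no AUG→stop ORF.
Frame 3: GAU AUG AAU GCG GCG CUA GAG AUC GUA AAU GUA AAG UAC CCC AAC — no AUG→stop ORF.
Longest: frame 1, positions 10–21, 12 nt = 4 codons = 3 aa. → 3 amino acids.

3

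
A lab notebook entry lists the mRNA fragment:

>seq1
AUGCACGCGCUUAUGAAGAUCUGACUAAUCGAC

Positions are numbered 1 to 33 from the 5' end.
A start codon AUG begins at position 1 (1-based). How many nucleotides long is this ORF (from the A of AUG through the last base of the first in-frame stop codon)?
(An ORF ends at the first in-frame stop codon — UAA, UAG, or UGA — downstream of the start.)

24

Codons from position 1: AUG (1–3), CAC (4–6), GCG (7–9), CUU (10–12), AUG (13–15), AAG (16–18), AUC (19–21), UGA (22–24).
UGA is the first in-frame stop; ORF spans 1–24, 24 nucleotides.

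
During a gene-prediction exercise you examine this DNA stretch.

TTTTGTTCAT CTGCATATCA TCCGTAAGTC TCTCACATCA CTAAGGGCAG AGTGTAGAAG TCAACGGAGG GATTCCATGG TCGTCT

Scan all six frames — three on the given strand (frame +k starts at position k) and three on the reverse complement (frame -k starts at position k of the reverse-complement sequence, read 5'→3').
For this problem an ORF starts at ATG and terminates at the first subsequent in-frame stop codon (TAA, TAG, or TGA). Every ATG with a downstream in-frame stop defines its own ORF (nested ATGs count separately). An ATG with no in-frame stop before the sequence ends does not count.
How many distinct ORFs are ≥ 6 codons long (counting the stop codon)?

Reverse complement (5'→3'): AGACGACCATGGAATCCCTCCGTTGACTTCTACACTCTGCCCTTAGTGATGTGAGAGACTTACGGATGATATGCAGATGAACAAAA
Frame +1: TTT TGT TCA TCT GCA TAT CAT CCG TAA GTC TCT CAC ATC ACT AAG GGC AGA GTG TAG AAG TCA ACG GAG GGA TTC CAT GGT CGT — no ATG→stop ORF.
Frame +2: TTT GTT CAT CTG CAT ATC ATC CGT AAG TCT CTC ACA TCA CTA AGG GCA GAG TGT AGA AGT CAA CGG AGG GAT TCC ATG GTC GTC — no ATG→stop ORF.
Frame +3: TTG TTC ATC TGC ATA TCA TCC GTA AGT CTC TCA CAT CAC TAA GGG CAG AGT GTA GAA GTC AAC GGA GGG ATT CCA TGG TCG TCT — no ATG→stop ORF.
Frame -1: AGA CGA CCA TGG AAT CCC TCC GTT GAC TTC TAC ACT CTG CCC TTA GTG ATG TGA GAG ACT TAC GGA TGA TAT GCA GAT GAA CAA — ATG at 49, stop TGA at 52 → 6 nt.
Frame -2: GAC GAC CAT GGA ATC CCT CCG TTG ACT TCT ACA CTC TGC CCT TAG TGA TGT GAG AGA CTT ACG GAT GAT ATG CAG ATG AAC AAA — no ATG→stop ORF.
Frame -3: ACG ACC ATG GAA TCC CTC CGT TGA CTT CTA CAC TCT GCC CTT AGT GAT GTG AGA GAC TTA CGG ATG ATA TGC AGA TGA ACA AAA — ATG at 9, stop TGA at 24 → 18 nt; ATG at 66, stop TGA at 78 → 15 nt.
ORFs ≥ 6 codons: frame -3 9–26 (6 codons). Count = 1.

1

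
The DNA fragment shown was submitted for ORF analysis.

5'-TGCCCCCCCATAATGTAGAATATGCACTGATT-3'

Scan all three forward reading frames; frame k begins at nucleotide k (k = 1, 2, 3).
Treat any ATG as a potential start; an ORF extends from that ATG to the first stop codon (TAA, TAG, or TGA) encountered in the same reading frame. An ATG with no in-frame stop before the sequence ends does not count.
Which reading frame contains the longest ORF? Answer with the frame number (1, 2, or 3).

1

Frame 1: TGC CCC CCC ATA ATG TAG AAT ATG CAC TGA — ATG at 13, stop TAG at 16 → 6 nt; ATG at 22, stop TGA at 28 → 9 nt.
Frame 2: GCC CCC CCA TAA TGT AGA ATA TGC ACT GAT — no ATG→stop ORF.
Frame 3: CCC CCC CAT AAT GTA GAA TAT GCA CTG ATT — no ATG→stop ORF.
Longest ORF is 9 nt in frame 1 (positions 22–30).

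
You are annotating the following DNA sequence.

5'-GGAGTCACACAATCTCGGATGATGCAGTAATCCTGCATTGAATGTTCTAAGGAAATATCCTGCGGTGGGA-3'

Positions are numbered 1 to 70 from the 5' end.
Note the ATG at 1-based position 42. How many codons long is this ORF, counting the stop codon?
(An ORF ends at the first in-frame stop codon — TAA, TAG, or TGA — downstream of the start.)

Codons from position 42: ATG (42–44), TTC (45–47), TAA (48–50).
TAA is the first in-frame stop; that's 3 codons including the stop.

3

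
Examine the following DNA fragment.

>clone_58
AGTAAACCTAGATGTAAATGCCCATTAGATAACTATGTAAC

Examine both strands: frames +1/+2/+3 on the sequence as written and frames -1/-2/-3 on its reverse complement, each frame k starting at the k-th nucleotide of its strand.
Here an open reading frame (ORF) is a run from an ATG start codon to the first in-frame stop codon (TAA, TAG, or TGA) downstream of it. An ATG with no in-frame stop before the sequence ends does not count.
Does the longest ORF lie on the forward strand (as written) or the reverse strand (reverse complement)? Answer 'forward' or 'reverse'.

reverse

Reverse complement (5'→3'): GTTACATAGTTATCTAATGGGCATTTACATCTAGGTTTACT
Frame +1: AGT AAA CCT AGA TGT AAA TGC CCA TTA GAT AAC TAT GTA — no ATG→stop ORF.
Frame +2: GTA AAC CTA GAT GTA AAT GCC CAT TAG ATA ACT ATG TAA — ATG at 35, stop TAA at 38 → 6 nt.
Frame +3: TAA ACC TAG ATG TAA ATG CCC ATT AGA TAA CTA TGT AAC — ATG at 12, stop TAA at 15 → 6 nt; ATG at 18, stop TAA at 30 → 15 nt.
Frame -1: GTT ACA TAG TTA TCT AAT GGG CAT TTA CAT CTA GGT TTA — no ATG→stop ORF.
Frame -2: TTA CAT AGT TAT CTA ATG GGC ATT TAC ATC TAG GTT TAC — ATG at 17, stop TAG at 32 → 18 nt.
Frame -3: TAC ATA GTT ATC TAA TGG GCA TTT ACA TCT AGG TTT ACT — no ATG→stop ORF.
Forward-strand max 15 nt; reverse-strand max 18 nt. The reverse strand has the longer ORF.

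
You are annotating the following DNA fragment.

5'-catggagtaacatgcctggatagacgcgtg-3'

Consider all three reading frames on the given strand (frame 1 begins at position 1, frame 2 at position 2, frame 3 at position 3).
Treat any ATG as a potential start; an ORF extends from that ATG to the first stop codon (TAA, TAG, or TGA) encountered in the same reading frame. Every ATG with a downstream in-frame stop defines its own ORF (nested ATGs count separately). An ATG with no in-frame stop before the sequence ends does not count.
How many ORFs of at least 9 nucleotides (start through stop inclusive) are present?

2

Frame 1: CAT GGA GTA ACA TGC CTG GAT AGA CGC GTG — no ATG→stop ORF.
Frame 2: ATG GAG TAA CAT GCC TGG ATA GAC GCG — ATG at 2, stop TAA at 8 → 9 nt.
Frame 3: TGG AGT AAC ATG CCT GGA TAG ACG CGT — ATG at 12, stop TAG at 21 → 12 nt.
ORFs ≥ 9 nucleotides: frame 2 2–10 (9 nucleotides), frame 3 12–23 (12 nucleotides). Count = 2.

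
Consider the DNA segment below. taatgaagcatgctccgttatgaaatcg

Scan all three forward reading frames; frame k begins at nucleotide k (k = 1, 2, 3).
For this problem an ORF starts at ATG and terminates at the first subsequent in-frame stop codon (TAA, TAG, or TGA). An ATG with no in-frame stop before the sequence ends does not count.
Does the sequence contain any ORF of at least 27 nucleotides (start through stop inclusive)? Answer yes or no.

no

Frame 1: TAA TGA AGC ATG CTC CGT TAT GAA ATC — no ATG→stop ORF.
Frame 2: AAT GAA GCA TGC TCC GTT ATG AAA TCG — no ATG→stop ORF.
Frame 3: ATG AAG CAT GCT CCG TTA TGA AAT — ATG at 3, stop TGA at 21 → 21 nt.
Largest ORF found is 21 nucleotides < 27, so no.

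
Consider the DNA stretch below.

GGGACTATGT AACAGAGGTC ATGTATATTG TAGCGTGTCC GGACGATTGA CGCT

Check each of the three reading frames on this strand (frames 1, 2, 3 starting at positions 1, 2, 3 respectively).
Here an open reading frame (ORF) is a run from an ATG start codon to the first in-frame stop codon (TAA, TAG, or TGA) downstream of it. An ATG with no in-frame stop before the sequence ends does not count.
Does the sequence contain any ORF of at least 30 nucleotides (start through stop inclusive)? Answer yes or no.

yes

Frame 1: GGG ACT ATG TAA CAG AGG TCA TGT ATA TTG TAG CGT GTC CGG ACG ATT GAC GCT — ATG at 7, stop TAA at 10 → 6 nt.
Frame 2: GGA CTA TGT AAC AGA GGT CAT GTA TAT TGT AGC GTG TCC GGA CGA TTG ACG — no ATG→stop ORF.
Frame 3: GAC TAT GTA ACA GAG GTC ATG TAT ATT GTA GCG TGT CCG GAC GAT TGA CGC — ATG at 21, stop TGA at 48 → 30 nt.
Frame 3 has an ORF of 30 nucleotides (positions 21–50) ≥ 30, so yes.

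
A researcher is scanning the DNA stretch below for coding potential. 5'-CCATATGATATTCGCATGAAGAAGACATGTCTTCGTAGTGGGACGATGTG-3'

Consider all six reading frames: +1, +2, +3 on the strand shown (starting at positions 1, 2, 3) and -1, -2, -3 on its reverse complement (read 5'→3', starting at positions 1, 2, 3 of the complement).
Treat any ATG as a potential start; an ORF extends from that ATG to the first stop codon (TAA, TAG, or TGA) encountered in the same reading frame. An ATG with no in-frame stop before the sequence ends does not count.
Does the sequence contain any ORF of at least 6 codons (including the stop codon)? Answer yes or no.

Reverse complement (5'→3'): CACATCGTCCCACTACGAAGACATGTCTTCTTCATGCGAATATCATATGG
Frame +1: CCA TAT GAT ATT CGC ATG AAG AAG ACA TGT CTT CGT AGT GGG ACG ATG — no ATG→stop ORF.
Frame +2: CAT ATG ATA TTC GCA TGA AGA AGA CAT GTC TTC GTA GTG GGA CGA TGT — ATG at 5, stop TGA at 17 → 15 nt.
Frame +3: ATA TGA TAT TCG CAT GAA GAA GAC ATG TCT TCG TAG TGG GAC GAT GTG — ATG at 27, stop TAG at 36 → 12 nt.
Frame -1: CAC ATC GTC CCA CTA CGA AGA CAT GTC TTC TTC ATG CGA ATA TCA TAT — no ATG→stop ORF.
Frame -2: ACA TCG TCC CAC TAC GAA GAC ATG TCT TCT TCA TGC GAA TAT CAT ATG — no ATG→stop ORF.
Frame -3: CAT CGT CCC ACT ACG AAG ACA TGT CTT CTT CAT GCG AAT ATC ATA TGG — no ATG→stop ORF.
Largest ORF found is 5 codons < 6, so no.

no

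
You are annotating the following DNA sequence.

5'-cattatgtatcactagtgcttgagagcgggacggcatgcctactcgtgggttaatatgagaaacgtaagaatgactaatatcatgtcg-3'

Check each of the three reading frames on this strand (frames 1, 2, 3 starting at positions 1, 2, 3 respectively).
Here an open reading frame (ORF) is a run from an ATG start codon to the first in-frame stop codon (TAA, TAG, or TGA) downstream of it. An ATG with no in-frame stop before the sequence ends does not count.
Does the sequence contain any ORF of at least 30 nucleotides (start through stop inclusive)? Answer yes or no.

no

Frame 1: CAT TAT GTA TCA CTA GTG CTT GAG AGC GGG ACG GCA TGC CTA CTC GTG GGT TAA TAT GAG AAA CGT AAG AAT GAC TAA TAT CAT GTC — no ATG→stop ORF.
Frame 2: ATT ATG TAT CAC TAG TGC TTG AGA GCG GGA CGG CAT GCC TAC TCG TGG GTT AAT ATG AGA AAC GTA AGA ATG ACT AAT ATC ATG TCG — ATG at 5, stop TAG at 14 → 12 nt.
Frame 3: TTA TGT ATC ACT AGT GCT TGA GAG CGG GAC GGC ATG CCT ACT CGT GGG TTA ATA TGA GAA ACG TAA GAA TGA CTA ATA TCA TGT — ATG at 36, stop TGA at 57 → 24 nt.
Largest ORF found is 24 nucleotides < 30, so no.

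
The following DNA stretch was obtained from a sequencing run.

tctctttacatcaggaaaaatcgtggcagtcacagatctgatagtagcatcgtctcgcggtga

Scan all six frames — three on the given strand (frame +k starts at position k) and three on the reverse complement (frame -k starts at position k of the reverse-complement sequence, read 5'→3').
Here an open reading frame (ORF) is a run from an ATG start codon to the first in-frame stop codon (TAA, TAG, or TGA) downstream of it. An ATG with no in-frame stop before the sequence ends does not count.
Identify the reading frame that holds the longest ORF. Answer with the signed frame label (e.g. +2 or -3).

Reverse complement (5'→3'): TCACCGCGAGACGATGCTACTATCAGATCTGTGACTGCCACGATTTTTCCTGATGTAAAGAGA
Frame +1: TCT CTT TAC ATC AGG AAA AAT CGT GGC AGT CAC AGA TCT GAT AGT AGC ATC GTC TCG CGG TGA — no ATG→stop ORF.
Frame +2: CTC TTT ACA TCA GGA AAA ATC GTG GCA GTC ACA GAT CTG ATA GTA GCA TCG TCT CGC GGT — no ATG→stop ORF.
Frame +3: TCT TTA CAT CAG GAA AAA TCG TGG CAG TCA CAG ATC TGA TAG TAG CAT CGT CTC GCG GTG — no ATG→stop ORF.
Frame -1: TCA CCG CGA GAC GAT GCT ACT ATC AGA TCT GTG ACT GCC ACG ATT TTT CCT GAT GTA AAG AGA — no ATG→stop ORF.
Frame -2: CAC CGC GAG ACG ATG CTA CTA TCA GAT CTG TGA CTG CCA CGA TTT TTC CTG ATG TAA AGA — ATG at 14, stop TGA at 32 → 21 nt; ATG at 53, stop TAA at 56 → 6 nt.
Frame -3: ACC GCG AGA CGA TGC TAC TAT CAG ATC TGT GAC TGC CAC GAT TTT TCC TGA TGT AAA GAG — no ATG→stop ORF.
Longest ORF is 21 nt in frame -2 (positions 14–34).

-2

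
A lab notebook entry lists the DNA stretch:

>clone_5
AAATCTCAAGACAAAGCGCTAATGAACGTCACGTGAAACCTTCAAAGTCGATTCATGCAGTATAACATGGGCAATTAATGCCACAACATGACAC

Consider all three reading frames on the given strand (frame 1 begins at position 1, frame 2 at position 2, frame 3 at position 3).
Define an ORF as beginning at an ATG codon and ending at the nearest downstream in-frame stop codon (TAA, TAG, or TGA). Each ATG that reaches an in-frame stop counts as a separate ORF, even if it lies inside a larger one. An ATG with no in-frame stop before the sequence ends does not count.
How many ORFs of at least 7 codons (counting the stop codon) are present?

1

Frame 1: AAA TCT CAA GAC AAA GCG CTA ATG AAC GTC ACG TGA AAC CTT CAA AGT CGA TTC ATG CAG TAT AAC ATG GGC AAT TAA TGC CAC AAC ATG ACA — ATG at 22, stop TGA at 34 → 15 nt; ATG at 55, stop TAA at 76 → 24 nt; ATG at 67, stop TAA at 76 → 12 nt.
Frame 2: AAT CTC AAG ACA AAG CGC TAA TGA ACG TCA CGT GAA ACC TTC AAA GTC GAT TCA TGC AGT ATA ACA TGG GCA ATT AAT GCC ACA ACA TGA CAC — no ATG→stop ORF.
Frame 3: ATC TCA AGA CAA AGC GCT AAT GAA CGT CAC GTG AAA CCT TCA AAG TCG ATT CAT GCA GTA TAA CAT GGG CAA TTA ATG CCA CAA CAT GAC — no ATG→stop ORF.
ORFs ≥ 7 codons: frame 1 55–78 (8 codons). Count = 1.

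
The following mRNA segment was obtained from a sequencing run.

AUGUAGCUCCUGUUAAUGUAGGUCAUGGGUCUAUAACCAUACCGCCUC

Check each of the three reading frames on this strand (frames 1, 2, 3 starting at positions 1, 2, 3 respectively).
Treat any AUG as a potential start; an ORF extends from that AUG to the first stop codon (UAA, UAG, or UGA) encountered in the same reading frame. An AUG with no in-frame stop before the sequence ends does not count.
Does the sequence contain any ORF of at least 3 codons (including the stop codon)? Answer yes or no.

Frame 1: AUG UAG CUC CUG UUA AUG UAG GUC AUG GGU CUA UAA CCA UAC CGC CUC — AUG at 1, stop UAG at 4 → 6 nt; AUG at 16, stop UAG at 19 → 6 nt; AUG at 25, stop UAA at 34 → 12 nt.
Frame 2: UGU AGC UCC UGU UAA UGU AGG UCA UGG GUC UAU AAC CAU ACC GCC — no AUG→stop ORF.
Frame 3: GUA GCU CCU GUU AAU GUA GGU CAU GGG UCU AUA ACC AUA CCG CCU — no AUG→stop ORF.
Frame 1 has an ORF of 4 codons (positions 25–36) ≥ 3, so yes.

yes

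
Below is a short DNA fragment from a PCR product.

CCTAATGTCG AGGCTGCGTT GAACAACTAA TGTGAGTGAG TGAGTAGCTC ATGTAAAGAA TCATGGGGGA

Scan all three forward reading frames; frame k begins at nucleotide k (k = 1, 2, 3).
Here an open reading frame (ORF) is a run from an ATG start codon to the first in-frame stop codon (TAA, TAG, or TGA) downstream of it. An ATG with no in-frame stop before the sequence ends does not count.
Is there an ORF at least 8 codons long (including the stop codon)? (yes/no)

no

Frame 1: CCT AAT GTC GAG GCT GCG TTG AAC AAC TAA TGT GAG TGA GTG AGT AGC TCA TGT AAA GAA TCA TGG GGG — no ATG→stop ORF.
Frame 2: CTA ATG TCG AGG CTG CGT TGA ACA ACT AAT GTG AGT GAG TGA GTA GCT CAT GTA AAG AAT CAT GGG GGA — ATG at 5, stop TGA at 20 → 18 nt.
Frame 3: TAA TGT CGA GGC TGC GTT GAA CAA CTA ATG TGA GTG AGT GAG TAG CTC ATG TAA AGA ATC ATG GGG — ATG at 30, stop TGA at 33 → 6 nt; ATG at 51, stop TAA at 54 → 6 nt.
Largest ORF found is 6 codons < 8, so no.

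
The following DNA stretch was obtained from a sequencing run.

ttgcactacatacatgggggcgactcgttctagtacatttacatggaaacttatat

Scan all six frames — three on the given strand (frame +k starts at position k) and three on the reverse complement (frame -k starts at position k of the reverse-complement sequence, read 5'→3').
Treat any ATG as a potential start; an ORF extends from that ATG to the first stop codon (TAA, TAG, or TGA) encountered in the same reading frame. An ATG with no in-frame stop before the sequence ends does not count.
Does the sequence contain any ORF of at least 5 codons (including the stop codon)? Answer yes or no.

no

Reverse complement (5'→3'): ATATAAGTTTCCATGTAAATGTACTAGAACGAGTCGCCCCCATGTATGTAGTGCAA
Frame +1: TTG CAC TAC ATA CAT GGG GGC GAC TCG TTC TAG TAC ATT TAC ATG GAA ACT TAT — no ATG→stop ORF.
Frame +2: TGC ACT ACA TAC ATG GGG GCG ACT CGT TCT AGT ACA TTT ACA TGG AAA CTT ATA — no ATG→stop ORF.
Frame +3: GCA CTA CAT ACA TGG GGG CGA CTC GTT CTA GTA CAT TTA CAT GGA AAC TTA TAT — no ATG→stop ORF.
Frame -1: ATA TAA GTT TCC ATG TAA ATG TAC TAG AAC GAG TCG CCC CCA TGT ATG TAG TGC — ATG at 13, stop TAA at 16 → 6 nt; ATG at 19, stop TAG at 25 → 9 nt; ATG at 46, stop TAG at 49 → 6 nt.
Frame -2: TAT AAG TTT CCA TGT AAA TGT ACT AGA ACG AGT CGC CCC CAT GTA TGT AGT GCA — no ATG→stop ORF.
Frame -3: ATA AGT TTC CAT GTA AAT GTA CTA GAA CGA GTC GCC CCC ATG TAT GTA GTG CAA — no ATG→stop ORF.
Largest ORF found is 3 codons < 5, so no.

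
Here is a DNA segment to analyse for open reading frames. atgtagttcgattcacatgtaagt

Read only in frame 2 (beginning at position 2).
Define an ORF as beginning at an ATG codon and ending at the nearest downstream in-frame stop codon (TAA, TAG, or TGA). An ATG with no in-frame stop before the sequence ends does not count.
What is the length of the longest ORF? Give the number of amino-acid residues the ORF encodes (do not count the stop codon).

1

Frame 2: TGT AGT TCG ATT CAC ATG TAA — ATG at 17, stop TAA at 20 → 6 nt.
Longest: frame 2, positions 17–22, 6 nt = 2 codons = 1 aa. → 1 amino acids.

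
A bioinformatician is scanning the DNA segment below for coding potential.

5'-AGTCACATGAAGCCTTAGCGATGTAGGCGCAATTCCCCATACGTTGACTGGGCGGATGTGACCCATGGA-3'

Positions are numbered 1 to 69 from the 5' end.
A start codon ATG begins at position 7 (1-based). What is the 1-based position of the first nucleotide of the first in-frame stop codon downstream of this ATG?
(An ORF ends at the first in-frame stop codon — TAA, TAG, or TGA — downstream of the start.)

Codons from position 7: ATG (7–9), AAG (10–12), CCT (13–15), TAG (16–18).
TAG is a stop codon; it begins at position 16.

16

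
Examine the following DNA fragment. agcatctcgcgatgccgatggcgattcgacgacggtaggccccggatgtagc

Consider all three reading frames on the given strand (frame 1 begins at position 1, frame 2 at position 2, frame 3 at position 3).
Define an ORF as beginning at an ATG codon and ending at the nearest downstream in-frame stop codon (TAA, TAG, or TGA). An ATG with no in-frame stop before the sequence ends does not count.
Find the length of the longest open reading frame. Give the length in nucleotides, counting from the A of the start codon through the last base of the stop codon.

27

Frame 1: AGC ATC TCG CGA TGC CGA TGG CGA TTC GAC GAC GGT AGG CCC CGG ATG TAG — ATG at 46, stop TAG at 49 → 6 nt.
Frame 2: GCA TCT CGC GAT GCC GAT GGC GAT TCG ACG ACG GTA GGC CCC GGA TGT AGC — no ATG→stop ORF.
Frame 3: CAT CTC GCG ATG CCG ATG GCG ATT CGA CGA CGG TAG GCC CCG GAT GTA — ATG at 12, stop TAG at 36 → 27 nt; ATG at 18, stop TAG at 36 → 21 nt.
Longest: frame 3, positions 12–38, 27 nt = 9 codons = 8 aa. → 27 nucleotides.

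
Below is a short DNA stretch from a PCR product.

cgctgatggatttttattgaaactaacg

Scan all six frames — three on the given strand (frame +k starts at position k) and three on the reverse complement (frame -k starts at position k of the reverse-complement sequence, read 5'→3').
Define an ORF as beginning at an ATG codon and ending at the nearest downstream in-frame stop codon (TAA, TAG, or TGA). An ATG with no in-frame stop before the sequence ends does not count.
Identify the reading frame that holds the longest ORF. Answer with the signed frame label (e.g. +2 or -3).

Reverse complement (5'→3'): CGTTAGTTTCAATAAAAATCCATCAGCG
Frame +1: CGC TGA TGG ATT TTT ATT GAA ACT AAC — no ATG→stop ORF.
Frame +2: GCT GAT GGA TTT TTA TTG AAA CTA ACG — no ATG→stop ORF.
Frame +3: CTG ATG GAT TTT TAT TGA AAC TAA — ATG at 6, stop TGA at 18 → 15 nt.
Frame -1: CGT TAG TTT CAA TAA AAA TCC ATC AGC — no ATG→stop ORF.
Frame -2: GTT AGT TTC AAT AAA AAT CCA TCA GCG — no ATG→stop ORF.
Frame -3: TTA GTT TCA ATA AAA ATC CAT CAG — no ATG→stop ORF.
Longest ORF is 15 nt in frame +3 (positions 6–20).

+3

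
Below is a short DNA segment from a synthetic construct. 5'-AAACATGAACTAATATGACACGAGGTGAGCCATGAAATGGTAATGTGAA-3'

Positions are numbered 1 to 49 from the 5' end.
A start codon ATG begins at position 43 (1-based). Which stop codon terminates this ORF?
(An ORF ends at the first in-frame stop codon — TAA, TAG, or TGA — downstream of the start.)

TGA

Codons from position 43: ATG (43–45), TGA (46–48).
The first in-frame stop codon is TGA.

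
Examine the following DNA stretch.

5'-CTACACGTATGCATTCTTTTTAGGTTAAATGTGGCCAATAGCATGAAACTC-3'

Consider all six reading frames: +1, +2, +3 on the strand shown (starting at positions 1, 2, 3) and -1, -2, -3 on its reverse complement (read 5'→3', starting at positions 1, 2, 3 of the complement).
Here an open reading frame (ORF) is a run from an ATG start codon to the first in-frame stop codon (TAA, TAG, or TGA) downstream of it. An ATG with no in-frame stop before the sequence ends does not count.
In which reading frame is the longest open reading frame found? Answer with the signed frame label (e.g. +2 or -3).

+2

Reverse complement (5'→3'): GAGTTTCATGCTATTGGCCACATTTAACCTAAAAAGAATGCATACGTGTAG
Frame +1: CTA CAC GTA TGC ATT CTT TTT AGG TTA AAT GTG GCC AAT AGC ATG AAA CTC — no ATG→stop ORF.
Frame +2: TAC ACG TAT GCA TTC TTT TTA GGT TAA ATG TGG CCA ATA GCA TGA AAC — ATG at 29, stop TGA at 44 → 18 nt.
Frame +3: ACA CGT ATG CAT TCT TTT TAG GTT AAA TGT GGC CAA TAG CAT GAA ACT — ATG at 9, stop TAG at 21 → 15 nt.
Frame -1: GAG TTT CAT GCT ATT GGC CAC ATT TAA CCT AAA AAG AAT GCA TAC GTG TAG — no ATG→stop ORF.
Frame -2: AGT TTC ATG CTA TTG GCC ACA TTT AAC CTA AAA AGA ATG CAT ACG TGT — no ATG→stop ORF.
Frame -3: GTT TCA TGC TAT TGG CCA CAT TTA ACC TAA AAA GAA TGC ATA CGT GTA — no ATG→stop ORF.
Longest ORF is 18 nt in frame +2 (positions 29–46).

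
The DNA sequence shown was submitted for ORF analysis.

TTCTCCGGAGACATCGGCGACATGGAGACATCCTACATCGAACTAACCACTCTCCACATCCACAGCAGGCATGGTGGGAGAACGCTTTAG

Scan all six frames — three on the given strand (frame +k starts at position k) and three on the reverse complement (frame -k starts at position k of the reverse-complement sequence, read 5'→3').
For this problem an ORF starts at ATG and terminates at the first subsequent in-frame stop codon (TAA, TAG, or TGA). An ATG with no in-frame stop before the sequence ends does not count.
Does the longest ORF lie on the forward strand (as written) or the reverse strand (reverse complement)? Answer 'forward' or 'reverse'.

forward

Reverse complement (5'→3'): CTAAAGCGTTCTCCCACCATGCCTGCTGTGGATGTGGAGAGTGGTTAGTTCGATGTAGGATGTCTCCATGTCGCCGATGTCTCCGGAGAA
Frame +1: TTC TCC GGA GAC ATC GGC GAC ATG GAG ACA TCC TAC ATC GAA CTA ACC ACT CTC CAC ATC CAC AGC AGG CAT GGT GGG AGA ACG CTT TAG — ATG at 22, stop TAG at 88 → 69 nt.
Frame +2: TCT CCG GAG ACA TCG GCG ACA TGG AGA CAT CCT ACA TCG AAC TAA CCA CTC TCC ACA TCC ACA GCA GGC ATG GTG GGA GAA CGC TTT — no ATG→stop ORF.
Frame +3: CTC CGG AGA CAT CGG CGA CAT GGA GAC ATC CTA CAT CGA ACT AAC CAC TCT CCA CAT CCA CAG CAG GCA TGG TGG GAG AAC GCT TTA — no ATG→stop ORF.
Frame -1: CTA AAG CGT TCT CCC ACC ATG CCT GCT GTG GAT GTG GAG AGT GGT TAG TTC GAT GTA GGA TGT CTC CAT GTC GCC GAT GTC TCC GGA GAA — ATG at 19, stop TAG at 46 → 30 nt.
Frame -2: TAA AGC GTT CTC CCA CCA TGC CTG CTG TGG ATG TGG AGA GTG GTT AGT TCG ATG TAG GAT GTC TCC ATG TCG CCG ATG TCT CCG GAG — ATG at 32, stop TAG at 56 → 27 nt; ATG at 53, stop TAG at 56 → 6 nt.
Frame -3: AAA GCG TTC TCC CAC CAT GCC TGC TGT GGA TGT GGA GAG TGG TTA GTT CGA TGT AGG ATG TCT CCA TGT CGC CGA TGT CTC CGG AGA — no ATG→stop ORF.
Forward-strand max 69 nt; reverse-strand max 30 nt. The forward strand has the longer ORF.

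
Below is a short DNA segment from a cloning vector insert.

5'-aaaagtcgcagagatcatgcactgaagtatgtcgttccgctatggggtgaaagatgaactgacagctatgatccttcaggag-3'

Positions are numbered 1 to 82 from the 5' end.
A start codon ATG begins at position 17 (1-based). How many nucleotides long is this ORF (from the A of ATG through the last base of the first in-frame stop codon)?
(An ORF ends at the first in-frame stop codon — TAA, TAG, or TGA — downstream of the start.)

Codons from position 17: ATG (17–19), CAC (20–22), TGA (23–25).
TGA is the first in-frame stop; ORF spans 17–25, 9 nucleotides.

9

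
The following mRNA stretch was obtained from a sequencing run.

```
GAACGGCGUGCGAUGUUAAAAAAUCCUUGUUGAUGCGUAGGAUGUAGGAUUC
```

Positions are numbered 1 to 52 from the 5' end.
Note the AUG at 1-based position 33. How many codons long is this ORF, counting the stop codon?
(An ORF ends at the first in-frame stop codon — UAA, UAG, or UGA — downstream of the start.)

5

Codons from position 33: AUG (33–35), CGU (36–38), AGG (39–41), AUG (42–44), UAG (45–47).
UAG is the first in-frame stop; that's 5 codons including the stop.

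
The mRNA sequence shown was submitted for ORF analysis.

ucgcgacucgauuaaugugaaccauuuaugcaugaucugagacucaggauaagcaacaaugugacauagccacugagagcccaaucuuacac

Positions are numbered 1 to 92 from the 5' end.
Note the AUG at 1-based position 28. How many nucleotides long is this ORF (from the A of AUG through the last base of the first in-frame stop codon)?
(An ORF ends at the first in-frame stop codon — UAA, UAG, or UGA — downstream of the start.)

Codons from position 28: AUG (28–30), CAU (31–33), GAU (34–36), CUG (37–39), AGA (40–42), CUC (43–45), AGG (46–48), AUA (49–51), AGC (52–54), AAC (55–57), AAU (58–60), GUG (61–63), ACA (64–66), UAG (67–69).
UAG is the first in-frame stop; ORF spans 28–69, 42 nucleotides.

42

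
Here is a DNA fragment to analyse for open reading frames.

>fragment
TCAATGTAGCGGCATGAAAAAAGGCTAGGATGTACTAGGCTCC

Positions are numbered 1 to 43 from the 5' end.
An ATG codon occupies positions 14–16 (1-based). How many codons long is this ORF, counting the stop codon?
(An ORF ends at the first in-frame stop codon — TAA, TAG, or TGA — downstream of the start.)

Codons from position 14: ATG (14–16), AAA (17–19), AAA (20–22), GGC (23–25), TAG (26–28).
TAG is the first in-frame stop; that's 5 codons including the stop.

5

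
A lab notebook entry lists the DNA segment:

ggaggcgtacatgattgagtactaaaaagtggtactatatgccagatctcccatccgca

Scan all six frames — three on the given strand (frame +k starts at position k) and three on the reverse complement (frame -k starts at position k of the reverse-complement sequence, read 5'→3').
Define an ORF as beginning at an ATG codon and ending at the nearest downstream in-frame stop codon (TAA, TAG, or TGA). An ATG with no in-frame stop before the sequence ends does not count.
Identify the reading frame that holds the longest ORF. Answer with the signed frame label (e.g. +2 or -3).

Reverse complement (5'→3'): TGCGGATGGGAGATCTGGCATATAGTACCACTTTTTAGTACTCAATCATGTACGCCTCC
Frame +1: GGA GGC GTA CAT GAT TGA GTA CTA AAA AGT GGT ACT ATA TGC CAG ATC TCC CAT CCG — no ATG→stop ORF.
Frame +2: GAG GCG TAC ATG ATT GAG TAC TAA AAA GTG GTA CTA TAT GCC AGA TCT CCC ATC CGC — ATG at 11, stop TAA at 23 → 15 nt.
Frame +3: AGG CGT ACA TGA TTG AGT ACT AAA AAG TGG TAC TAT ATG CCA GAT CTC CCA TCC GCA — no ATG→stop ORF.
Frame -1: TGC GGA TGG GAG ATC TGG CAT ATA GTA CCA CTT TTT AGT ACT CAA TCA TGT ACG CCT — no ATG→stop ORF.
Frame -2: GCG GAT GGG AGA TCT GGC ATA TAG TAC CAC TTT TTA GTA CTC AAT CAT GTA CGC CTC — no ATG→stop ORF.
Frame -3: CGG ATG GGA GAT CTG GCA TAT AGT ACC ACT TTT TAG TAC TCA ATC ATG TAC GCC TCC — ATG at 6, stop TAG at 36 → 33 nt.
Longest ORF is 33 nt in frame -3 (positions 6–38).

-3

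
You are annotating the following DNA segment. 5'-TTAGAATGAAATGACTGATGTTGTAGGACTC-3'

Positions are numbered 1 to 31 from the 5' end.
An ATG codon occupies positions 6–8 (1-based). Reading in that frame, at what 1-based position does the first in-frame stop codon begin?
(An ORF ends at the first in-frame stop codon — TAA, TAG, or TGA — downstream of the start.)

12

Codons from position 6: ATG (6–8), AAA (9–11), TGA (12–14).
TGA is a stop codon; it begins at position 12.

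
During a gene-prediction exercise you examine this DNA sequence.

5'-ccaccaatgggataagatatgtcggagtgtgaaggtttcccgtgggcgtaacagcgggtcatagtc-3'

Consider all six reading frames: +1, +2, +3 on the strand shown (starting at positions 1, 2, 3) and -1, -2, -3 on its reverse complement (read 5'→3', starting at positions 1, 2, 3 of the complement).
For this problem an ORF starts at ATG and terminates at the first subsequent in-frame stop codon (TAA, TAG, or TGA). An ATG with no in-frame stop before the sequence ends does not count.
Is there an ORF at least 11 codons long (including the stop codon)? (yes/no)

yes

Reverse complement (5'→3'): GACTATGACCCGCTGTTACGCCCACGGGAAACCTTCACACTCCGACATATCTTATCCCATTGGTGG
Frame +1: CCA CCA ATG GGA TAA GAT ATG TCG GAG TGT GAA GGT TTC CCG TGG GCG TAA CAG CGG GTC ATA GTC — ATG at 7, stop TAA at 13 → 9 nt; ATG at 19, stop TAA at 49 → 33 nt.
Frame +2: CAC CAA TGG GAT AAG ATA TGT CGG AGT GTG AAG GTT TCC CGT GGG CGT AAC AGC GGG TCA TAG — no ATG→stop ORF.
Frame +3: ACC AAT GGG ATA AGA TAT GTC GGA GTG TGA AGG TTT CCC GTG GGC GTA ACA GCG GGT CAT AGT — no ATG→stop ORF.
Frame -1: GAC TAT GAC CCG CTG TTA CGC CCA CGG GAA ACC TTC ACA CTC CGA CAT ATC TTA TCC CAT TGG TGG — no ATG→stop ORF.
Frame -2: ACT ATG ACC CGC TGT TAC GCC CAC GGG AAA CCT TCA CAC TCC GAC ATA TCT TAT CCC ATT GGT — no ATG→stop ORF.
Frame -3: CTA TGA CCC GCT GTT ACG CCC ACG GGA AAC CTT CAC ACT CCG ACA TAT CTT ATC CCA TTG GTG — no ATG→stop ORF.
Frame +1 has an ORF of 11 codons (positions 19–51) ≥ 11, so yes.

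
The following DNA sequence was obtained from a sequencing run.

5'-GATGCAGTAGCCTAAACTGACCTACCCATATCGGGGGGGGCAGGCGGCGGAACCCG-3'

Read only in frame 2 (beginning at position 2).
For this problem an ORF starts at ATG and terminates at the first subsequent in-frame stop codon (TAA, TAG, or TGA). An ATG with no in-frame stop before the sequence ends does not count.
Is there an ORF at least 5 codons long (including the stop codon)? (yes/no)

no

Frame 2: ATG CAG TAG CCT AAA CTG ACC TAC CCA TAT CGG GGG GGG CAG GCG GCG GAA CCC — ATG at 2, stop TAG at 8 → 9 nt.
Largest ORF found is 3 codons < 5, so no.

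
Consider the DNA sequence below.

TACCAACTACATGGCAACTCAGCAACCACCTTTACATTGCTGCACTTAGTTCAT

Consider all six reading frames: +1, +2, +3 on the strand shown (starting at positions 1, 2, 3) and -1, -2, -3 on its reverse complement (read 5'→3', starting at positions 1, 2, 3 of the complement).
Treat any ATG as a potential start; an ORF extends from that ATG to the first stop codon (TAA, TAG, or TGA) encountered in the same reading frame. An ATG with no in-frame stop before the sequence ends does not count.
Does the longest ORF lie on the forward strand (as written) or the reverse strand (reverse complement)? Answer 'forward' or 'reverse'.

Reverse complement (5'→3'): ATGAACTAAGTGCAGCAATGTAAAGGTGGTTGCTGAGTTGCCATGTAGTTGGTA
Frame +1: TAC CAA CTA CAT GGC AAC TCA GCA ACC ACC TTT ACA TTG CTG CAC TTA GTT CAT — no ATG→stop ORF.
Frame +2: ACC AAC TAC ATG GCA ACT CAG CAA CCA CCT TTA CAT TGC TGC ACT TAG TTC — ATG at 11, stop TAG at 47 → 39 nt.
Frame +3: CCA ACT ACA TGG CAA CTC AGC AAC CAC CTT TAC ATT GCT GCA CTT AGT TCA — no ATG→stop ORF.
Frame -1: ATG AAC TAA GTG CAG CAA TGT AAA GGT GGT TGC TGA GTT GCC ATG TAG TTG GTA — ATG at 1, stop TAA at 7 → 9 nt; ATG at 43, stop TAG at 46 → 6 nt.
Frame -2: TGA ACT AAG TGC AGC AAT GTA AAG GTG GTT GCT GAG TTG CCA TGT AGT TGG — no ATG→stop ORF.
Frame -3: GAA CTA AGT GCA GCA ATG TAA AGG TGG TTG CTG AGT TGC CAT GTA GTT GGT — ATG at 18, stop TAA at 21 → 6 nt.
Forward-strand max 39 nt; reverse-strand max 9 nt. The forward strand has the longer ORF.

forward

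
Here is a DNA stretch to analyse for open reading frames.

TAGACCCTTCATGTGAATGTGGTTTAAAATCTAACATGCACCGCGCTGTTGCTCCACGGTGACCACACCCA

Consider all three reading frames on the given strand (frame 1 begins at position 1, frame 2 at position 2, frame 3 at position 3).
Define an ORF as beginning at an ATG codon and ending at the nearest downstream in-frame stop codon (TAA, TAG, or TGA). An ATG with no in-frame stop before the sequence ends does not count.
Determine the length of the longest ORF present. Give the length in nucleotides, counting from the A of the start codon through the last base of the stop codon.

27

Frame 1: TAG ACC CTT CAT GTG AAT GTG GTT TAA AAT CTA ACA TGC ACC GCG CTG TTG CTC CAC GGT GAC CAC ACC — no ATG→stop ORF.
Frame 2: AGA CCC TTC ATG TGA ATG TGG TTT AAA ATC TAA CAT GCA CCG CGC TGT TGC TCC ACG GTG ACC ACA CCC — ATG at 11, stop TGA at 14 → 6 nt; ATG at 17, stop TAA at 32 → 18 nt.
Frame 3: GAC CCT TCA TGT GAA TGT GGT TTA AAA TCT AAC ATG CAC CGC GCT GTT GCT CCA CGG TGA CCA CAC CCA — ATG at 36, stop TGA at 60 → 27 nt.
Longest: frame 3, positions 36–62, 27 nt = 9 codons = 8 aa. → 27 nucleotides.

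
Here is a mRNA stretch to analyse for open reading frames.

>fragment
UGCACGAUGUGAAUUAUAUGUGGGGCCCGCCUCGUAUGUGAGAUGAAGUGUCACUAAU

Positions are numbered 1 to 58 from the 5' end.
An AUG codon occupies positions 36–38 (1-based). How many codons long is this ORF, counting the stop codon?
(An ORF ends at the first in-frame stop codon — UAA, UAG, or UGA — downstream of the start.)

2

Codons from position 36: AUG (36–38), UGA (39–41).
UGA is the first in-frame stop; that's 2 codons including the stop.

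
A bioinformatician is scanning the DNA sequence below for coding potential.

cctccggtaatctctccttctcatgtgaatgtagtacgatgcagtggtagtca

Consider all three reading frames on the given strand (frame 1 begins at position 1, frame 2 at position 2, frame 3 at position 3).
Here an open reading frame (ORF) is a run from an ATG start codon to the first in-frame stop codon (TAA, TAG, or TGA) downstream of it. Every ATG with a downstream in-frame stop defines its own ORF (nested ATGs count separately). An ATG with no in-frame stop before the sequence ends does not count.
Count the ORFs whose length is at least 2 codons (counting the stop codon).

3

Frame 1: CCT CCG GTA ATC TCT CCT TCT CAT GTG AAT GTA GTA CGA TGC AGT GGT AGT — no ATG→stop ORF.
Frame 2: CTC CGG TAA TCT CTC CTT CTC ATG TGA ATG TAG TAC GAT GCA GTG GTA GTC — ATG at 23, stop TGA at 26 → 6 nt; ATG at 29, stop TAG at 32 → 6 nt.
Frame 3: TCC GGT AAT CTC TCC TTC TCA TGT GAA TGT AGT ACG ATG CAG TGG TAG TCA — ATG at 39, stop TAG at 48 → 12 nt.
ORFs ≥ 2 codons: frame 2 23–28 (2 codons), frame 2 29–34 (2 codons), frame 3 39–50 (4 codons). Count = 3.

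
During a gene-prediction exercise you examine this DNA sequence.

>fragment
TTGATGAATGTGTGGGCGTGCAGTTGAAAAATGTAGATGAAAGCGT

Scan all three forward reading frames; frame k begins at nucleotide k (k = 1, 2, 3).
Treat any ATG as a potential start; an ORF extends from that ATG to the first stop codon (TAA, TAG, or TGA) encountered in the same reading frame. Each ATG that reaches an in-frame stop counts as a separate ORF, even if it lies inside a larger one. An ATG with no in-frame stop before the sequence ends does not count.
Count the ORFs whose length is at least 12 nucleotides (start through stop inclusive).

2

Frame 1: TTG ATG AAT GTG TGG GCG TGC AGT TGA AAA ATG TAG ATG AAA GCG — ATG at 4, stop TGA at 25 → 24 nt; ATG at 31, stop TAG at 34 → 6 nt.
Frame 2: TGA TGA ATG TGT GGG CGT GCA GTT GAA AAA TGT AGA TGA AAG CGT — ATG at 8, stop TGA at 38 → 33 nt.
Frame 3: GAT GAA TGT GTG GGC GTG CAG TTG AAA AAT GTA GAT GAA AGC — no ATG→stop ORF.
ORFs ≥ 12 nucleotides: frame 1 4–27 (24 nucleotides), frame 2 8–40 (33 nucleotides). Count = 2.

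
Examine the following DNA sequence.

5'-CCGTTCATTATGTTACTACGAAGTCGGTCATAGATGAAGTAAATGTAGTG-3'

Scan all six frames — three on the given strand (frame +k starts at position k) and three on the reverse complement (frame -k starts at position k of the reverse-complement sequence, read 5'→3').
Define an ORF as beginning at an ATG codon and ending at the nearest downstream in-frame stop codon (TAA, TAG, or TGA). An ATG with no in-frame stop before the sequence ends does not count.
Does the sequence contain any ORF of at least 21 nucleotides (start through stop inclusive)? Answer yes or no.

yes

Reverse complement (5'→3'): CACTACATTTACTTCATCTATGACCGACTTCGTAGTAACATAATGAACGG
Frame +1: CCG TTC ATT ATG TTA CTA CGA AGT CGG TCA TAG ATG AAG TAA ATG TAG — ATG at 10, stop TAG at 31 → 24 nt; ATG at 34, stop TAA at 40 → 9 nt; ATG at 43, stop TAG at 46 → 6 nt.
Frame +2: CGT TCA TTA TGT TAC TAC GAA GTC GGT CAT AGA TGA AGT AAA TGT AGT — no ATG→stop ORF.
Frame +3: GTT CAT TAT GTT ACT ACG AAG TCG GTC ATA GAT GAA GTA AAT GTA GTG — no ATG→stop ORF.
Frame -1: CAC TAC ATT TAC TTC ATC TAT GAC CGA CTT CGT AGT AAC ATA ATG AAC — no ATG→stop ORF.
Frame -2: ACT ACA TTT ACT TCA TCT ATG ACC GAC TTC GTA GTA ACA TAA TGA ACG — ATG at 20, stop TAA at 41 → 24 nt.
Frame -3: CTA CAT TTA CTT CAT CTA TGA CCG ACT TCG TAG TAA CAT AAT GAA CGG — no ATG→stop ORF.
Frame +1 has an ORF of 24 nucleotides (positions 10–33) ≥ 21, so yes.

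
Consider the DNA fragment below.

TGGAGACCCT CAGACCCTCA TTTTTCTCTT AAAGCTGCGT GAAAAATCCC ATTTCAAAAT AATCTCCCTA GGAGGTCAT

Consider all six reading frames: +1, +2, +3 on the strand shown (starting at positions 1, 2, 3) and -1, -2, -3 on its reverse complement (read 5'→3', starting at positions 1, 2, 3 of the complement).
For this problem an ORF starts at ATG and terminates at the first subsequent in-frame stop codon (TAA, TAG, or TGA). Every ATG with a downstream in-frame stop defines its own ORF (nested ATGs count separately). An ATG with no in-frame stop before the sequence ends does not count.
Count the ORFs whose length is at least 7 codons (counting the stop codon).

Reverse complement (5'→3'): ATGACCTCCTAGGGAGATTATTTTGAAATGGGATTTTTCACGCAGCTTTAAGAGAAAAATGAGGGTCTGAGGGTCTCCA
Frame +1: TGG AGA CCC TCA GAC CCT CAT TTT TCT CTT AAA GCT GCG TGA AAA ATC CCA TTT CAA AAT AAT CTC CCT AGG AGG TCA — no ATG→stop ORF.
Frame +2: GGA GAC CCT CAG ACC CTC ATT TTT CTC TTA AAG CTG CGT GAA AAA TCC CAT TTC AAA ATA ATC TCC CTA GGA GGT CAT — no ATG→stop ORF.
Frame +3: GAG ACC CTC AGA CCC TCA TTT TTC TCT TAA AGC TGC GTG AAA AAT CCC ATT TCA AAA TAA TCT CCC TAG GAG GTC — no ATG→stop ORF.
Frame -1: ATG ACC TCC TAG GGA GAT TAT TTT GAA ATG GGA TTT TTC ACG CAG CTT TAA GAG AAA AAT GAG GGT CTG AGG GTC TCC — ATG at 1, stop TAG at 10 → 12 nt; ATG at 28, stop TAA at 49 → 24 nt.
Frame -2: TGA CCT CCT AGG GAG ATT ATT TTG AAA TGG GAT TTT TCA CGC AGC TTT AAG AGA AAA ATG AGG GTC TGA GGG TCT CCA — ATG at 59, stop TGA at 68 → 12 nt.
Frame -3: GAC CTC CTA GGG AGA TTA TTT TGA AAT GGG ATT TTT CAC GCA GCT TTA AGA GAA AAA TGA GGG TCT GAG GGT CTC — no ATG→stop ORF.
ORFs ≥ 7 codons: frame -1 28–51 (8 codons). Count = 1.

1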